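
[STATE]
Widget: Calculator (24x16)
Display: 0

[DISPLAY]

                       0
┌───┬───┬───┬───┐       
│ 7 │ 8 │ 9 │ ÷ │       
├───┼───┼───┼───┤       
│ 4 │ 5 │ 6 │ × │       
├───┼───┼───┼───┤       
│ 1 │ 2 │ 3 │ - │       
├───┼───┼───┼───┤       
│ 0 │ . │ = │ + │       
├───┼───┼───┼───┤       
│ C │ MC│ MR│ M+│       
└───┴───┴───┴───┘       
                        
                        
                        
                        


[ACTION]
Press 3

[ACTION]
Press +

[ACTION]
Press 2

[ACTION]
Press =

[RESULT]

                       5
┌───┬───┬───┬───┐       
│ 7 │ 8 │ 9 │ ÷ │       
├───┼───┼───┼───┤       
│ 4 │ 5 │ 6 │ × │       
├───┼───┼───┼───┤       
│ 1 │ 2 │ 3 │ - │       
├───┼───┼───┼───┤       
│ 0 │ . │ = │ + │       
├───┼───┼───┼───┤       
│ C │ MC│ MR│ M+│       
└───┴───┴───┴───┘       
                        
                        
                        
                        


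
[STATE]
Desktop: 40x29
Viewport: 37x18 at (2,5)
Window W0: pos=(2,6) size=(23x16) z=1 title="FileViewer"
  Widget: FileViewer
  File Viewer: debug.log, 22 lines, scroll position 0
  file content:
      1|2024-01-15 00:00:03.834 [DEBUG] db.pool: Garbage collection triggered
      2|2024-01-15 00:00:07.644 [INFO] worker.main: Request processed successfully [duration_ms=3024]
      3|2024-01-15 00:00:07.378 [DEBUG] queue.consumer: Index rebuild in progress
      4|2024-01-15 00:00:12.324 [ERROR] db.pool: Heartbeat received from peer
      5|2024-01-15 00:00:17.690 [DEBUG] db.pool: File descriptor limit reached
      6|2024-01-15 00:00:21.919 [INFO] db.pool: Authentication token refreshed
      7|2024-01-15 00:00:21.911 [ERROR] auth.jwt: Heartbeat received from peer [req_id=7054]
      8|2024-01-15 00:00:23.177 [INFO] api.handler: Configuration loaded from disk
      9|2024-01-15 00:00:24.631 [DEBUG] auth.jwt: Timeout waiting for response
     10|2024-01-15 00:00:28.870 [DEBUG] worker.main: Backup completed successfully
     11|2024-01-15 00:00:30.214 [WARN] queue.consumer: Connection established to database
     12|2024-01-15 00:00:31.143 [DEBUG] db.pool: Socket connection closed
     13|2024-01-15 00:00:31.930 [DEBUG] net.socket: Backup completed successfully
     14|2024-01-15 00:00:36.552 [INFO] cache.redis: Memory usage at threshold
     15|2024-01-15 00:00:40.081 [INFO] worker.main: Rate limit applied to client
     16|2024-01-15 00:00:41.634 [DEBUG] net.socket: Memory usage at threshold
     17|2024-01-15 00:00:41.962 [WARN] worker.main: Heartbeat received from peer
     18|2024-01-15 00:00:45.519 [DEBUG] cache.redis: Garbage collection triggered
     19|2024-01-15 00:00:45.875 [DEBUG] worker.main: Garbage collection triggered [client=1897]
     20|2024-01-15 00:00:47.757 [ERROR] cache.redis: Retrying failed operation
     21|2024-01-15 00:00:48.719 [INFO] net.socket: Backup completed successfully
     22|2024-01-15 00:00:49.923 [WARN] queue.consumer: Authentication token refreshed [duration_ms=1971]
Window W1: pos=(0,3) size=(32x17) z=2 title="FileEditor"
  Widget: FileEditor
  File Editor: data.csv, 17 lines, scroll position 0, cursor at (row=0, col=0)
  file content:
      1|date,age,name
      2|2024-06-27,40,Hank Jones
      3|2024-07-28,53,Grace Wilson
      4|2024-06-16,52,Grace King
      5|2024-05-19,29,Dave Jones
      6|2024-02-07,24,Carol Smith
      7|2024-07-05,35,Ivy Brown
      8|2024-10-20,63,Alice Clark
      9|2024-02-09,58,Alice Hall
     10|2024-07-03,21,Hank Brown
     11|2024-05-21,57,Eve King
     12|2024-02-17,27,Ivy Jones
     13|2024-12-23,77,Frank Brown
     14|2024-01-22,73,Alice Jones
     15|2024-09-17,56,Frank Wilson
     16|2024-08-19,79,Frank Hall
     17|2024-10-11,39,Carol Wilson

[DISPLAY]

─────────────────────────────┨       
ate,age,name                ▲┃       
024-06-27,40,Hank Jones     █┃       
024-07-28,53,Grace Wilson   ░┃       
024-06-16,52,Grace King     ░┃       
024-05-19,29,Dave Jones     ░┃       
024-02-07,24,Carol Smith    ░┃       
024-07-05,35,Ivy Brown      ░┃       
024-10-20,63,Alice Clark    ░┃       
024-02-09,58,Alice Hall     ░┃       
024-07-03,21,Hank Brown     ░┃       
024-05-21,57,Eve King       ░┃       
024-02-17,27,Ivy Jones      ░┃       
024-12-23,77,Frank Brown    ▼┃       
━━━━━━━━━━━━━━━━━━━━━━━━━━━━━┛       
┃2024-01-15 00:00:31.▼┃              
┗━━━━━━━━━━━━━━━━━━━━━┛              
                                     


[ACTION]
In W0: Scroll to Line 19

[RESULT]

─────────────────────────────┨       
ate,age,name                ▲┃       
024-06-27,40,Hank Jones     █┃       
024-07-28,53,Grace Wilson   ░┃       
024-06-16,52,Grace King     ░┃       
024-05-19,29,Dave Jones     ░┃       
024-02-07,24,Carol Smith    ░┃       
024-07-05,35,Ivy Brown      ░┃       
024-10-20,63,Alice Clark    ░┃       
024-02-09,58,Alice Hall     ░┃       
024-07-03,21,Hank Brown     ░┃       
024-05-21,57,Eve King       ░┃       
024-02-17,27,Ivy Jones      ░┃       
024-12-23,77,Frank Brown    ▼┃       
━━━━━━━━━━━━━━━━━━━━━━━━━━━━━┛       
┃2024-01-15 00:00:49.▼┃              
┗━━━━━━━━━━━━━━━━━━━━━┛              
                                     


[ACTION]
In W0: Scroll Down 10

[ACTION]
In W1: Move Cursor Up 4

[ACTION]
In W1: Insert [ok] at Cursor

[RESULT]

─────────────────────────────┨       
k█ate,age,name              ▲┃       
024-06-27,40,Hank Jones     █┃       
024-07-28,53,Grace Wilson   ░┃       
024-06-16,52,Grace King     ░┃       
024-05-19,29,Dave Jones     ░┃       
024-02-07,24,Carol Smith    ░┃       
024-07-05,35,Ivy Brown      ░┃       
024-10-20,63,Alice Clark    ░┃       
024-02-09,58,Alice Hall     ░┃       
024-07-03,21,Hank Brown     ░┃       
024-05-21,57,Eve King       ░┃       
024-02-17,27,Ivy Jones      ░┃       
024-12-23,77,Frank Brown    ▼┃       
━━━━━━━━━━━━━━━━━━━━━━━━━━━━━┛       
┃2024-01-15 00:00:49.▼┃              
┗━━━━━━━━━━━━━━━━━━━━━┛              
                                     


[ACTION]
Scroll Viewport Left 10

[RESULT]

┠──────────────────────────────┨     
┃ok█ate,age,name              ▲┃     
┃2024-06-27,40,Hank Jones     █┃     
┃2024-07-28,53,Grace Wilson   ░┃     
┃2024-06-16,52,Grace King     ░┃     
┃2024-05-19,29,Dave Jones     ░┃     
┃2024-02-07,24,Carol Smith    ░┃     
┃2024-07-05,35,Ivy Brown      ░┃     
┃2024-10-20,63,Alice Clark    ░┃     
┃2024-02-09,58,Alice Hall     ░┃     
┃2024-07-03,21,Hank Brown     ░┃     
┃2024-05-21,57,Eve King       ░┃     
┃2024-02-17,27,Ivy Jones      ░┃     
┃2024-12-23,77,Frank Brown    ▼┃     
┗━━━━━━━━━━━━━━━━━━━━━━━━━━━━━━┛     
  ┃2024-01-15 00:00:49.▼┃            
  ┗━━━━━━━━━━━━━━━━━━━━━┛            
                                     


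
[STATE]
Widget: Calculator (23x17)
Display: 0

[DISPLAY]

                      0
┌───┬───┬───┬───┐      
│ 7 │ 8 │ 9 │ ÷ │      
├───┼───┼───┼───┤      
│ 4 │ 5 │ 6 │ × │      
├───┼───┼───┼───┤      
│ 1 │ 2 │ 3 │ - │      
├───┼───┼───┼───┤      
│ 0 │ . │ = │ + │      
├───┼───┼───┼───┤      
│ C │ MC│ MR│ M+│      
└───┴───┴───┴───┘      
                       
                       
                       
                       
                       


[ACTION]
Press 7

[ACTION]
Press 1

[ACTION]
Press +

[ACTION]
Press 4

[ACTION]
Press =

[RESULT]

                     75
┌───┬───┬───┬───┐      
│ 7 │ 8 │ 9 │ ÷ │      
├───┼───┼───┼───┤      
│ 4 │ 5 │ 6 │ × │      
├───┼───┼───┼───┤      
│ 1 │ 2 │ 3 │ - │      
├───┼───┼───┼───┤      
│ 0 │ . │ = │ + │      
├───┼───┼───┼───┤      
│ C │ MC│ MR│ M+│      
└───┴───┴───┴───┘      
                       
                       
                       
                       
                       


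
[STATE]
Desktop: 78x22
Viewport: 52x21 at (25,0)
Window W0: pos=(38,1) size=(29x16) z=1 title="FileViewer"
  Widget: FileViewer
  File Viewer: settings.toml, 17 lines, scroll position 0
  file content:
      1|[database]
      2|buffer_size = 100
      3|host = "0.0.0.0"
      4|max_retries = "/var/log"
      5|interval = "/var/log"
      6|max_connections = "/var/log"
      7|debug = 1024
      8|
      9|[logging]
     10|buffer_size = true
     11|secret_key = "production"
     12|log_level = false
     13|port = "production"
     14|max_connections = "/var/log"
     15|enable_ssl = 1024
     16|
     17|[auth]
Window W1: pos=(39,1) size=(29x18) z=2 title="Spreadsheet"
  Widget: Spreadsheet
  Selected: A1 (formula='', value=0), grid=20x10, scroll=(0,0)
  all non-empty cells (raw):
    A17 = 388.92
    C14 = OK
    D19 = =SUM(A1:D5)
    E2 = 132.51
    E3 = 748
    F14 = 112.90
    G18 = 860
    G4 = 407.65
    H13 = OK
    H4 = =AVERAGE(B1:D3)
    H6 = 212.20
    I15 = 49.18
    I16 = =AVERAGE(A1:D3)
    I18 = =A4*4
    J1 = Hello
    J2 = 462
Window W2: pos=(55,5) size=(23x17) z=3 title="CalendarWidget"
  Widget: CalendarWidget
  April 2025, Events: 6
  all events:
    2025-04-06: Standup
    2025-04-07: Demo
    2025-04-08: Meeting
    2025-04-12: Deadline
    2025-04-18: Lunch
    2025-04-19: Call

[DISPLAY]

                                                    
             ┏┏━━━━━━━━━━━━━━━━━━━━━━━━━━━┓         
             ┃┃ Spreadsheet               ┃         
             ┠┠───────────────────────────┨         
             ┃┃A1:                        ┃         
             ┃┃       A       ┏━━━━━━━━━━━━━━━━━━━━━
             ┃┃---------------┃ CalendarWidget      
             ┃┃  1      [0]   ┠─────────────────────
             ┃┃  2        0   ┃      April 2025     
             ┃┃  3        0   ┃Mo Tu We Th Fr Sa Su 
             ┃┃  4        0   ┃    1  2  3  4  5  6*
             ┃┃  5        0   ┃ 7*  8*  9 10 11 12* 
             ┃┃  6        0   ┃14 15 16 17 18* 19* 2
             ┃┃  7        0   ┃21 22 23 24 25 26 27 
             ┃┃  8        0   ┃28 29 30             
             ┃┃  9        0   ┃                     
             ┗┃ 10        0   ┃                     
              ┃ 11        0   ┃                     
              ┗━━━━━━━━━━━━━━━┃                     
                              ┃                     
                              ┃                     


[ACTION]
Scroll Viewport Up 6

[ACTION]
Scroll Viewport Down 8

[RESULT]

             ┏┏━━━━━━━━━━━━━━━━━━━━━━━━━━━┓         
             ┃┃ Spreadsheet               ┃         
             ┠┠───────────────────────────┨         
             ┃┃A1:                        ┃         
             ┃┃       A       ┏━━━━━━━━━━━━━━━━━━━━━
             ┃┃---------------┃ CalendarWidget      
             ┃┃  1      [0]   ┠─────────────────────
             ┃┃  2        0   ┃      April 2025     
             ┃┃  3        0   ┃Mo Tu We Th Fr Sa Su 
             ┃┃  4        0   ┃    1  2  3  4  5  6*
             ┃┃  5        0   ┃ 7*  8*  9 10 11 12* 
             ┃┃  6        0   ┃14 15 16 17 18* 19* 2
             ┃┃  7        0   ┃21 22 23 24 25 26 27 
             ┃┃  8        0   ┃28 29 30             
             ┃┃  9        0   ┃                     
             ┗┃ 10        0   ┃                     
              ┃ 11        0   ┃                     
              ┗━━━━━━━━━━━━━━━┃                     
                              ┃                     
                              ┃                     
                              ┗━━━━━━━━━━━━━━━━━━━━━


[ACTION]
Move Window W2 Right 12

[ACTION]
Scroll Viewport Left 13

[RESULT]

                          ┏┏━━━━━━━━━━━━━━━━━━━━━━━━
                          ┃┃ Spreadsheet            
                          ┠┠────────────────────────
                          ┃┃A1:                     
                          ┃┃       A       ┏━━━━━━━━
                          ┃┃---------------┃ Calenda
                          ┃┃  1      [0]   ┠────────
                          ┃┃  2        0   ┃      Ap
                          ┃┃  3        0   ┃Mo Tu We
                          ┃┃  4        0   ┃    1  2
                          ┃┃  5        0   ┃ 7*  8* 
                          ┃┃  6        0   ┃14 15 16
                          ┃┃  7        0   ┃21 22 23
                          ┃┃  8        0   ┃28 29 30
                          ┃┃  9        0   ┃        
                          ┗┃ 10        0   ┃        
                           ┃ 11        0   ┃        
                           ┗━━━━━━━━━━━━━━━┃        
                                           ┃        
                                           ┃        
                                           ┗━━━━━━━━


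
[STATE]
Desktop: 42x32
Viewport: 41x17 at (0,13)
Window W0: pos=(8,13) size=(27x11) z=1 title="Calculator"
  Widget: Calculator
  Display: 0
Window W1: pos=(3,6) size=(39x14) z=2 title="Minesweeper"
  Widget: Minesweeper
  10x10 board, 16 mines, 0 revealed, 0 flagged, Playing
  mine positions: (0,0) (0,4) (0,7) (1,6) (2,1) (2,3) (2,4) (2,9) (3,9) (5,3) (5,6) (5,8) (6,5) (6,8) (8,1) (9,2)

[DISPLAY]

   ┃■■■■■■■■■■                           
   ┃■■■■■■■■■■                           
   ┃■■■■■■■■■■                           
   ┃■■■■■■■■■■                           
   ┃■■■■■■■■■■                           
   ┃■■■■■■■■■■                           
   ┗━━━━━━━━━━━━━━━━━━━━━━━━━━━━━━━━━━━━━
        ┃│ 4 │ 5 │ 6 │ × │        ┃      
        ┃├───┼───┼───┼───┤        ┃      
        ┃│ 1 │ 2 │ 3 │ - │        ┃      
        ┗━━━━━━━━━━━━━━━━━━━━━━━━━┛      
                                         
                                         
                                         
                                         
                                         
                                         


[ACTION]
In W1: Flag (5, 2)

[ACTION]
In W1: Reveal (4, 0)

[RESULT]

   ┃  1■■■■■■■                           
   ┃  1■■■■■■■                           
   ┃  1■■■■■■■                           
   ┃111■■■■■■■                           
   ┃■■■■■■■■■■                           
   ┃■■■■■■■■■■                           
   ┗━━━━━━━━━━━━━━━━━━━━━━━━━━━━━━━━━━━━━
        ┃│ 4 │ 5 │ 6 │ × │        ┃      
        ┃├───┼───┼───┼───┤        ┃      
        ┃│ 1 │ 2 │ 3 │ - │        ┃      
        ┗━━━━━━━━━━━━━━━━━━━━━━━━━┛      
                                         
                                         
                                         
                                         
                                         
                                         


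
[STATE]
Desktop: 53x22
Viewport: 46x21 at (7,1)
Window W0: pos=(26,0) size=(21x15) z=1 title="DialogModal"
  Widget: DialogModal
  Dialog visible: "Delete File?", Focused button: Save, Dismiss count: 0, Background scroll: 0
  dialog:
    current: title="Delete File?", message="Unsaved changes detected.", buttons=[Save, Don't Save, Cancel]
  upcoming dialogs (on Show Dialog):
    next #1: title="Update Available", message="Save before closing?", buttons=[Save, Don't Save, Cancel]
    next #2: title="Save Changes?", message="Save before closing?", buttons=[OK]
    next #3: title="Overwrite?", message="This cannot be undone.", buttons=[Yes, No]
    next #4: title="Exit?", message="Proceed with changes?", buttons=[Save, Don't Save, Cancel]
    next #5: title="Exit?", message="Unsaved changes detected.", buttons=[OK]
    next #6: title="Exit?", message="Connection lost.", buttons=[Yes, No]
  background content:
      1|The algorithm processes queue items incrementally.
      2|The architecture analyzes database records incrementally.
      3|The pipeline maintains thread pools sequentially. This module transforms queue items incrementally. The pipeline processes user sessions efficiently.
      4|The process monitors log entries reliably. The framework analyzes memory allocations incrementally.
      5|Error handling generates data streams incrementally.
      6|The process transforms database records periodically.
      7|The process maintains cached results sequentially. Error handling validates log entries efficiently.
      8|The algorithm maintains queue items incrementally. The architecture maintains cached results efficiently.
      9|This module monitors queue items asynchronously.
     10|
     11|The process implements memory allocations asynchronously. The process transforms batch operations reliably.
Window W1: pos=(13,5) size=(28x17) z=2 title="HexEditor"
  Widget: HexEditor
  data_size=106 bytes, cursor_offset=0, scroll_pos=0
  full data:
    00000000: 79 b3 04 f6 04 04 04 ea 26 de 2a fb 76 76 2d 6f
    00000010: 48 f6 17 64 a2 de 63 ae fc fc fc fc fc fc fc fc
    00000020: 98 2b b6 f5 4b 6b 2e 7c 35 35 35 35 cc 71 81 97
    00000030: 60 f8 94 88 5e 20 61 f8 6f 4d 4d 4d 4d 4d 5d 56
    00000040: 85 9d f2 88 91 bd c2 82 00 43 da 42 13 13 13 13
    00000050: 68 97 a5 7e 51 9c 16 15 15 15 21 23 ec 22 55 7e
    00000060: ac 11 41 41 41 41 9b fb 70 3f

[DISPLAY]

                   ┃ DialogModal       ┃      
                   ┠───────────────────┨      
                   ┃The algorithm proce┃      
                   ┃The architecture an┃      
      ┏━━━━━━━━━━━━━━━━━━━━━━━━━━┓ainta┃      
      ┃ HexEditor                ┃──┐or┃      
      ┠──────────────────────────┨e?│ne┃      
      ┃00000000  79 b3 04 f6 04 0┃ng│fo┃      
      ┃00000010  48 f6 17 64 a2 d┃'t│ai┃      
      ┃00000020  98 2b b6 f5 4b 6┃──┘nt┃      
      ┃00000030  60 f8 94 88 5e 2┃nitor┃      
      ┃00000040  85 9d f2 88 91 b┃     ┃      
      ┃00000050  68 97 a5 7e 51 9┃pleme┃      
      ┃00000060  ac 11 41 41 41 4┃━━━━━┛      
      ┃                          ┃            
      ┃                          ┃            
      ┃                          ┃            
      ┃                          ┃            
      ┃                          ┃            
      ┃                          ┃            
      ┗━━━━━━━━━━━━━━━━━━━━━━━━━━┛            


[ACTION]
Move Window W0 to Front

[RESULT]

                   ┃ DialogModal       ┃      
                   ┠───────────────────┨      
                   ┃The algorithm proce┃      
                   ┃The architecture an┃      
      ┏━━━━━━━━━━━━┃The pipeline mainta┃      
      ┃ HexEditor  ┃Th┌─────────────┐or┃      
      ┠────────────┃Er│ Delete File?│ne┃      
      ┃00000000  79┃Th│Unsaved chang│fo┃      
      ┃00000010  48┃Th│[Save]  Don't│ai┃      
      ┃00000020  98┃Th└─────────────┘nt┃      
      ┃00000030  60┃This module monitor┃      
      ┃00000040  85┃                   ┃      
      ┃00000050  68┃The process impleme┃      
      ┃00000060  ac┗━━━━━━━━━━━━━━━━━━━┛      
      ┃                          ┃            
      ┃                          ┃            
      ┃                          ┃            
      ┃                          ┃            
      ┃                          ┃            
      ┃                          ┃            
      ┗━━━━━━━━━━━━━━━━━━━━━━━━━━┛            


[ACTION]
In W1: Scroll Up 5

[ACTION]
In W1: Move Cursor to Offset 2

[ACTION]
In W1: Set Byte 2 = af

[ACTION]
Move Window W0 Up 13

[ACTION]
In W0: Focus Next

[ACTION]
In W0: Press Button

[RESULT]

                   ┃ DialogModal       ┃      
                   ┠───────────────────┨      
                   ┃The algorithm proce┃      
                   ┃The architecture an┃      
      ┏━━━━━━━━━━━━┃The pipeline mainta┃      
      ┃ HexEditor  ┃The process monitor┃      
      ┠────────────┃Error handling gene┃      
      ┃00000000  79┃The process transfo┃      
      ┃00000010  48┃The process maintai┃      
      ┃00000020  98┃The algorithm maint┃      
      ┃00000030  60┃This module monitor┃      
      ┃00000040  85┃                   ┃      
      ┃00000050  68┃The process impleme┃      
      ┃00000060  ac┗━━━━━━━━━━━━━━━━━━━┛      
      ┃                          ┃            
      ┃                          ┃            
      ┃                          ┃            
      ┃                          ┃            
      ┃                          ┃            
      ┃                          ┃            
      ┗━━━━━━━━━━━━━━━━━━━━━━━━━━┛            


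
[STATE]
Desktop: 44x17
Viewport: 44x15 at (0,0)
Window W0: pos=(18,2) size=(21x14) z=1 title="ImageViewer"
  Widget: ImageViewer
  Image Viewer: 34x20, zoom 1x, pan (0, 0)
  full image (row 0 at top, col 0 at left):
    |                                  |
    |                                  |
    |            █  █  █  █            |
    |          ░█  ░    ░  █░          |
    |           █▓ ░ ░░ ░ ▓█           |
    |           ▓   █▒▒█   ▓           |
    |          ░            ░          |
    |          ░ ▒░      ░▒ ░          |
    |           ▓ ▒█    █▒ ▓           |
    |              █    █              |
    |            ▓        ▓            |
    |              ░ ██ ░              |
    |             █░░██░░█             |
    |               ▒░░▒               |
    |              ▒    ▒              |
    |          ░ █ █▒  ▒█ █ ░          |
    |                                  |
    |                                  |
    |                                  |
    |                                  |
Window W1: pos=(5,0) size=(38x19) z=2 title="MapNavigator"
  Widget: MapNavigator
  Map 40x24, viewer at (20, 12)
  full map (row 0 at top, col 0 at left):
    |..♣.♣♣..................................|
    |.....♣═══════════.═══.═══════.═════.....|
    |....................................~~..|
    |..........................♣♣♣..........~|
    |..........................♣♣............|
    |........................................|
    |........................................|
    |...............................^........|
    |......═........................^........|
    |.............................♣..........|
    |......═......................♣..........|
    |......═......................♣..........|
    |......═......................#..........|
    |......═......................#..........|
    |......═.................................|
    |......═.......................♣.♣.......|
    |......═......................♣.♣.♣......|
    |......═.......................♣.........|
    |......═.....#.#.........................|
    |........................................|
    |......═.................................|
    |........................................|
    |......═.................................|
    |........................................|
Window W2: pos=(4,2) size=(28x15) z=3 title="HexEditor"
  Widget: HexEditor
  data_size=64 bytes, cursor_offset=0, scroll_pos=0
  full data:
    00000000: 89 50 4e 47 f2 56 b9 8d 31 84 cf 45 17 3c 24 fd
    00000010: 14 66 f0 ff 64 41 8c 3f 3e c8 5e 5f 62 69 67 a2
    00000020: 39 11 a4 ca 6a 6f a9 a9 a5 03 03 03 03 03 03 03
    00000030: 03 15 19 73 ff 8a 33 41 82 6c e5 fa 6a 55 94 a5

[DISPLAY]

     ┏━━━━━━━━━━━━━━━━━━━━━━━━━━━━━━━━━━━━┓ 
     ┃ MapNavigator                       ┃ 
    ┏━━━━━━━━━━━━━━━━━━━━━━━━━━┓──────────┨ 
    ┃ HexEditor                ┃..........┃ 
    ┠──────────────────────────┨..........┃ 
    ┃00000000  89 50 4e 47 f2 5┃...^......┃ 
    ┃00000010  14 66 f0 ff 64 4┃...^......┃ 
    ┃00000020  39 11 a4 ca 6a 6┃.♣........┃ 
    ┃00000030  03 15 19 73 ff 8┃.♣........┃ 
    ┃                          ┃.♣........┃ 
    ┃                          ┃.#........┃ 
    ┃                          ┃.#........┃ 
    ┃                          ┃..........┃ 
    ┃                          ┃..♣.♣.....┃ 
    ┃                          ┃.♣.♣.♣....┃ 


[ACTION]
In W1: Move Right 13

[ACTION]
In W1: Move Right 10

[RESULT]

     ┏━━━━━━━━━━━━━━━━━━━━━━━━━━━━━━━━━━━━┓ 
     ┃ MapNavigator                       ┃ 
    ┏━━━━━━━━━━━━━━━━━━━━━━━━━━┓──────────┨ 
    ┃ HexEditor                ┃          ┃ 
    ┠──────────────────────────┨          ┃ 
    ┃00000000  89 50 4e 47 f2 5┃          ┃ 
    ┃00000010  14 66 f0 ff 64 4┃          ┃ 
    ┃00000020  39 11 a4 ca 6a 6┃          ┃ 
    ┃00000030  03 15 19 73 ff 8┃          ┃ 
    ┃                          ┃          ┃ 
    ┃                          ┃          ┃ 
    ┃                          ┃          ┃ 
    ┃                          ┃          ┃ 
    ┃                          ┃          ┃ 
    ┃                          ┃          ┃ 


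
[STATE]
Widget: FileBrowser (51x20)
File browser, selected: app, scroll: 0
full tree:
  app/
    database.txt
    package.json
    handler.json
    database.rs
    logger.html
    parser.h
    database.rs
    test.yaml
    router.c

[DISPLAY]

> [-] app/                                         
    database.txt                                   
    package.json                                   
    handler.json                                   
    database.rs                                    
    logger.html                                    
    parser.h                                       
    database.rs                                    
    test.yaml                                      
    router.c                                       
                                                   
                                                   
                                                   
                                                   
                                                   
                                                   
                                                   
                                                   
                                                   
                                                   


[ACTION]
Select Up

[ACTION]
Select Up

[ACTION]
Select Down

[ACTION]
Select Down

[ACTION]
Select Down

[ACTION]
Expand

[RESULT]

  [-] app/                                         
    database.txt                                   
    package.json                                   
  > handler.json                                   
    database.rs                                    
    logger.html                                    
    parser.h                                       
    database.rs                                    
    test.yaml                                      
    router.c                                       
                                                   
                                                   
                                                   
                                                   
                                                   
                                                   
                                                   
                                                   
                                                   
                                                   


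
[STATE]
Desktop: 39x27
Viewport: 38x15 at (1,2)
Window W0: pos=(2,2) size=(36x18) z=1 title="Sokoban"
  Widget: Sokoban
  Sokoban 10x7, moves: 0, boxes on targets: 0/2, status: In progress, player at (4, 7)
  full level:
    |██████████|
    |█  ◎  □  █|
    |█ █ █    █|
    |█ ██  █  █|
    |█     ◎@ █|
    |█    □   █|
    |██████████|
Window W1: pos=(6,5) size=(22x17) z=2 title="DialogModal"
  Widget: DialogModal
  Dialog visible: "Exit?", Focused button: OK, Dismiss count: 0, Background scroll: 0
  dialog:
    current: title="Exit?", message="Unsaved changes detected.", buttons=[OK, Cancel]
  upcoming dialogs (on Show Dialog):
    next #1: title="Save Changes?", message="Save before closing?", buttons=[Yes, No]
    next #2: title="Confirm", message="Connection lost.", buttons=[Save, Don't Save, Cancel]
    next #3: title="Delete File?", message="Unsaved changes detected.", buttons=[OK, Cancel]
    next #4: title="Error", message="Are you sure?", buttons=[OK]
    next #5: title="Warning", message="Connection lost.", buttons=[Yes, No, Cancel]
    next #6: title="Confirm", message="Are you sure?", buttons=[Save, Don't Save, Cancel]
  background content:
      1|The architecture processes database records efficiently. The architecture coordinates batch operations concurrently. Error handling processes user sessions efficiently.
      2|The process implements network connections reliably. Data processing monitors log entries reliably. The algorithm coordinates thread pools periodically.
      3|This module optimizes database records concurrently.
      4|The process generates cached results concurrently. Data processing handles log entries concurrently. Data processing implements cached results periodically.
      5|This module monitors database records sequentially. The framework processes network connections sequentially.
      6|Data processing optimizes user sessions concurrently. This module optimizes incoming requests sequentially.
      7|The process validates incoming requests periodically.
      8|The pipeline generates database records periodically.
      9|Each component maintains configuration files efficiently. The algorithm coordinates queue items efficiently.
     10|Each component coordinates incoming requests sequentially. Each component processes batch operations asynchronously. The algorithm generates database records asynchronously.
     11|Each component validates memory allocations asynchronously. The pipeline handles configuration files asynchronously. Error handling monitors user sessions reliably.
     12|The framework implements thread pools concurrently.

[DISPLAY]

 ┏━━━━━━━━━━━━━━━━━━━━━━━━━━━━━━━━━━┓ 
 ┃ Sokoban                          ┃ 
 ┠──────────────────────────────────┨ 
 ┃███┏━━━━━━━━━━━━━━━━━━━━┓         ┃ 
 ┃█  ┃ DialogModal        ┃         ┃ 
 ┃█ █┠────────────────────┨         ┃ 
 ┃█ █┃The architecture pro┃         ┃ 
 ┃█  ┃The process implemen┃         ┃ 
 ┃█  ┃This module optimize┃         ┃ 
 ┃███┃The process generate┃         ┃ 
 ┃Mov┃Th┌──────────────┐rs┃         ┃ 
 ┃   ┃Da│    Exit?     │ti┃         ┃ 
 ┃   ┃Th│Unsaved change│te┃         ┃ 
 ┃   ┃Th│[OK]  Cancel  │at┃         ┃ 
 ┃   ┃Ea└──────────────┘nt┃         ┃ 


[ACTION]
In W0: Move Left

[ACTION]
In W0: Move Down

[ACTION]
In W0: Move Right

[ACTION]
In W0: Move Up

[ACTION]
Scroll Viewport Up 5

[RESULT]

                                      
                                      
 ┏━━━━━━━━━━━━━━━━━━━━━━━━━━━━━━━━━━┓ 
 ┃ Sokoban                          ┃ 
 ┠──────────────────────────────────┨ 
 ┃███┏━━━━━━━━━━━━━━━━━━━━┓         ┃ 
 ┃█  ┃ DialogModal        ┃         ┃ 
 ┃█ █┠────────────────────┨         ┃ 
 ┃█ █┃The architecture pro┃         ┃ 
 ┃█  ┃The process implemen┃         ┃ 
 ┃█  ┃This module optimize┃         ┃ 
 ┃███┃The process generate┃         ┃ 
 ┃Mov┃Th┌──────────────┐rs┃         ┃ 
 ┃   ┃Da│    Exit?     │ti┃         ┃ 
 ┃   ┃Th│Unsaved change│te┃         ┃ 


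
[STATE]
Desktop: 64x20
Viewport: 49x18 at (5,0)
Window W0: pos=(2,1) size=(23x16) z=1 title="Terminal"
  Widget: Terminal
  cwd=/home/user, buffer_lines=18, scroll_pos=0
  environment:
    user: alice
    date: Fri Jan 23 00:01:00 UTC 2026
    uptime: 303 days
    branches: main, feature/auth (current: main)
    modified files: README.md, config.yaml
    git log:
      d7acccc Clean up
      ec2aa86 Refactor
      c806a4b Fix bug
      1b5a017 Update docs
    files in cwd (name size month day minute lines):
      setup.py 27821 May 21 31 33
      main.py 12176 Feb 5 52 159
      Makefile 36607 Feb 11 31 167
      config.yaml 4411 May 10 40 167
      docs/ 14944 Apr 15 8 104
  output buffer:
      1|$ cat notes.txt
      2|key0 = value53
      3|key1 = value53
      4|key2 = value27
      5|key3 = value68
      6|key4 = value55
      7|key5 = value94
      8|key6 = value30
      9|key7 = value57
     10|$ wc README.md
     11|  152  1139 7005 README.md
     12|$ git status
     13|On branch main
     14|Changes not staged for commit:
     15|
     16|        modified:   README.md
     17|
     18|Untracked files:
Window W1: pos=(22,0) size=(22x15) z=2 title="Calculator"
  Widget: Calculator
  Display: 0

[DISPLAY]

                 ┏━━━━━━━━━━━━━━━━━━━━┓          
━━━━━━━━━━━━━━━━━┃ Calculator         ┃          
erminal          ┠────────────────────┨          
─────────────────┃                   0┃          
cat notes.txt    ┃┌───┬───┬───┬───┐   ┃          
y0 = value53     ┃│ 7 │ 8 │ 9 │ ÷ │   ┃          
y1 = value53     ┃├───┼───┼───┼───┤   ┃          
y2 = value27     ┃│ 4 │ 5 │ 6 │ × │   ┃          
y3 = value68     ┃├───┼───┼───┼───┤   ┃          
y4 = value55     ┃│ 1 │ 2 │ 3 │ - │   ┃          
y5 = value94     ┃├───┼───┼───┼───┤   ┃          
y6 = value30     ┃│ 0 │ . │ = │ + │   ┃          
y7 = value57     ┃├───┼───┼───┼───┤   ┃          
wc README.md     ┃│ C │ MC│ MR│ M+│   ┃          
152  1139 7005 RE┗━━━━━━━━━━━━━━━━━━━━┛          
git status         ┃                             
━━━━━━━━━━━━━━━━━━━┛                             
                                                 


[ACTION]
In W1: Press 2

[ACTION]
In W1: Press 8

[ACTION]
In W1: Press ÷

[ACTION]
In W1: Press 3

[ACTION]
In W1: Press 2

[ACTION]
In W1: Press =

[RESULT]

                 ┏━━━━━━━━━━━━━━━━━━━━┓          
━━━━━━━━━━━━━━━━━┃ Calculator         ┃          
erminal          ┠────────────────────┨          
─────────────────┃               0.875┃          
cat notes.txt    ┃┌───┬───┬───┬───┐   ┃          
y0 = value53     ┃│ 7 │ 8 │ 9 │ ÷ │   ┃          
y1 = value53     ┃├───┼───┼───┼───┤   ┃          
y2 = value27     ┃│ 4 │ 5 │ 6 │ × │   ┃          
y3 = value68     ┃├───┼───┼───┼───┤   ┃          
y4 = value55     ┃│ 1 │ 2 │ 3 │ - │   ┃          
y5 = value94     ┃├───┼───┼───┼───┤   ┃          
y6 = value30     ┃│ 0 │ . │ = │ + │   ┃          
y7 = value57     ┃├───┼───┼───┼───┤   ┃          
wc README.md     ┃│ C │ MC│ MR│ M+│   ┃          
152  1139 7005 RE┗━━━━━━━━━━━━━━━━━━━━┛          
git status         ┃                             
━━━━━━━━━━━━━━━━━━━┛                             
                                                 
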